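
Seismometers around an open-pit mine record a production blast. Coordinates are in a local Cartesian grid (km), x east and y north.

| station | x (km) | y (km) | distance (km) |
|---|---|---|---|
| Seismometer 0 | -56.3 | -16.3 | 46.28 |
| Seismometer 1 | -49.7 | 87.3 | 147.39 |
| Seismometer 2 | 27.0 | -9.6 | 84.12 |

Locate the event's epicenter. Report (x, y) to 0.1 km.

Circle about each station: (x + 56.3)² + (y + 16.3)² = 46.28²; (x + 49.7)² + (y − 87.3)² = 147.39²; (x − 27.0)² + (y + 9.6)² = 84.12².
Subtracting pairs of circle equations eliminates x²+y² and gives linear equations (the radical axes):
13.2 x + 207.2 y = -12925.97
166.6 x + 13.4 y = -7548.56
Solving the 2×2 system: x ≈ -40.5, y ≈ -59.8 km.
Check against Seismometer 0 (with the unrounded x, y): √((x + 56.3)²+(y + 16.3)²) = 46.28 ≈ 46.28 km. ✓

(-40.5, -59.8)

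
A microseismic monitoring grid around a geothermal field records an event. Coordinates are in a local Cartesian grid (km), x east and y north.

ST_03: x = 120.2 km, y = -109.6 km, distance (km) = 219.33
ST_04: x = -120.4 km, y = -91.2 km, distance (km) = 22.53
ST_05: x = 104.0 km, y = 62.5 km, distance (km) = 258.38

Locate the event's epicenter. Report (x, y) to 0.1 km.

(-98.8, -97.6)

Circle about each station: (x − 120.2)² + (y + 109.6)² = 219.33²; (x + 120.4)² + (y + 91.2)² = 22.53²; (x − 104.0)² + (y − 62.5)² = 258.38².
Subtracting the ST_03 equation from the ST_04 and ST_05 equations removes the quadratic terms:
-481.2 x + 36.8 y = 43951.45
-32.4 x + 344.2 y = -30392.53
Solving the 2×2 system: x ≈ -98.8, y ≈ -97.6 km.
Check against ST_03 (with the unrounded x, y): √((x − 120.2)²+(y + 109.6)²) = 219.33 ≈ 219.33 km. ✓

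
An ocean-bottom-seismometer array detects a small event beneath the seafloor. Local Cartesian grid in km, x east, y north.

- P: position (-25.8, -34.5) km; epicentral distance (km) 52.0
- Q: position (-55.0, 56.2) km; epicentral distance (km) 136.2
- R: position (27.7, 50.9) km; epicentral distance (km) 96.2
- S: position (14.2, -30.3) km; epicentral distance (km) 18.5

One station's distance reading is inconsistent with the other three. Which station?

Solve using three stations at a time. Using P, R, S (subtract circle equations pairwise → linear system) gives (x, y) ≈ (25.1, -45.3).
Distances from that point to each station vs reported:
  P: calculated 52.0 vs reported 52.0 → residual 0.0 km
  Q: calculated 129.3 vs reported 136.2 → residual 6.9 km
  R: calculated 96.2 vs reported 96.2 → residual 0.0 km
  S: calculated 18.5 vs reported 18.5 → residual 0.0 km
P, R, S are mutually consistent (residuals ≈ 0); Q is off by 6.9 km.

Q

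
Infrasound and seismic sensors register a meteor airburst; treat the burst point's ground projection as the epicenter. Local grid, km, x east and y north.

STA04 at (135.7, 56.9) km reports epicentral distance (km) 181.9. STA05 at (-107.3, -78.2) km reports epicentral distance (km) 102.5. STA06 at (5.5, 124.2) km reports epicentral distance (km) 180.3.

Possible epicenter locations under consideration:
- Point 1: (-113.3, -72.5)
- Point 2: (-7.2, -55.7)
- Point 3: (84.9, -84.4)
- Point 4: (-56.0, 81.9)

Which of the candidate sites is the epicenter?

For each candidate, compare |candidate − station| to the reported distance:
Point 1: residuals STA04 98.7, STA05 94.2, STA06 49.5 → max 98.7 km
Point 2: residuals STA04 0.0, STA05 0.1, STA06 0.0 → max 0.1 km
Point 3: residuals STA04 31.7, STA05 89.8, STA06 42.9 → max 89.8 km
Point 4: residuals STA04 11.4, STA05 65.6, STA06 105.7 → max 105.7 km
Only Point 2 has all residuals ≈ 0.

Point 2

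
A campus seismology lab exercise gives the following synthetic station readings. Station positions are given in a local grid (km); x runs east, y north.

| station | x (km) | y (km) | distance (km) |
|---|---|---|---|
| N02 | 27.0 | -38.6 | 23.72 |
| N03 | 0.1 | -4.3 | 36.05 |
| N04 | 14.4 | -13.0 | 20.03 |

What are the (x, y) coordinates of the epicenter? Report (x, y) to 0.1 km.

Circle about each station: (x − 27.0)² + (y + 38.6)² = 23.72²; (x − 0.1)² + (y + 4.3)² = 36.05²; (x − 14.4)² + (y + 13.0)² = 20.03².
Subtracting pairs of circle equations eliminates x²+y² and gives linear equations (the radical axes):
-53.8 x + 68.6 y = -2937.42
-25.2 x + 51.2 y = -1681.16
Solving the 2×2 system: x ≈ 34.2, y ≈ -16.0 km.

34.2 km east, -16.0 km north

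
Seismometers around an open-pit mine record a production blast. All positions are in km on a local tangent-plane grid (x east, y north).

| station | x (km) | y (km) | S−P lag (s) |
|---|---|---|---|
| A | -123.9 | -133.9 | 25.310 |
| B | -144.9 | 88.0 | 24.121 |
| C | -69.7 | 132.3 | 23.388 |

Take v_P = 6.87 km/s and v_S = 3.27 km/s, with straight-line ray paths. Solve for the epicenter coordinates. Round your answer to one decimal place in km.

x ≈ -28.8 km, y ≈ -7.8 km

Distance from S−P lag: d = Δt · v_P v_S / (v_P − v_S) = Δt · (6.87·3.27)/(6.87−3.27) ≈ 6.2402·Δt.
So d_A = 157.94, d_B = 150.52, d_C = 145.95 km.
Circle about each station: (x + 123.9)² + (y + 133.9)² = 157.94²; (x + 144.9)² + (y − 88.0)² = 150.52²; (x + 69.7)² + (y − 132.3)² = 145.95².
Subtracting the A equation from the B and C equations removes the quadratic terms:
-42.0 x + 443.8 y = -2251.64
108.4 x + 532.4 y = -7275.40
Solving the 2×2 system: x ≈ -28.8, y ≈ -7.8 km.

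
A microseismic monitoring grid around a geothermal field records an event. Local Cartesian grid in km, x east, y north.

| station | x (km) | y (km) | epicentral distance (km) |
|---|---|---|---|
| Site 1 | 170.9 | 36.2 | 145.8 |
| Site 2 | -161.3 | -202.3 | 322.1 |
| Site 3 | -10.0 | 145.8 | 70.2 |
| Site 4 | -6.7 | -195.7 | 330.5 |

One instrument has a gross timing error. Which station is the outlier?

Solve using three stations at a time. Using Site 1, Site 3, Site 4 (subtract circle equations pairwise → linear system) gives (x, y) ≈ (58.0, 128.4).
Distances from that point to each station vs reported:
  Site 1: calculated 145.8 vs reported 145.8 → residual 0.0 km
  Site 2: calculated 396.8 vs reported 322.1 → residual 74.7 km
  Site 3: calculated 70.2 vs reported 70.2 → residual 0.0 km
  Site 4: calculated 330.5 vs reported 330.5 → residual 0.0 km
Site 1, Site 3, Site 4 are mutually consistent (residuals ≈ 0); Site 2 is off by 74.7 km.

Site 2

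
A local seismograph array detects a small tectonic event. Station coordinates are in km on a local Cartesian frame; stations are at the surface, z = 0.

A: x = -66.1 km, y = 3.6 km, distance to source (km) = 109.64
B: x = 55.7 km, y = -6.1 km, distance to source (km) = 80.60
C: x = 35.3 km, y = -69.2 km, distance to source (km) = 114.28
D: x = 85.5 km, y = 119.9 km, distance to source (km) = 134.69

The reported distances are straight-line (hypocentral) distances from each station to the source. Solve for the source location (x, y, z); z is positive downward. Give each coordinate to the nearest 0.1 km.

x ≈ 19.4 km, y ≈ 22.8 km, depth ≈ 65.9 km

Each station gives a sphere (x−x_i)² + (y−y_i)² + z² = d_i² (stations at z=0).
Subtracting the A sphere from B and C: z² cancels, leaving linear equations in x and y:
243.6 x − 19.4 y = 4282.10
202.8 x − 145.6 y = 613.57
Solving: x ≈ 19.394, y ≈ 22.799 km (keep extra digits for the depth step; rounded: 19.4, 22.8).
Then from the A sphere: z² = 109.64² − (x + 66.1)² − (y − 3.6)² with x = 19.394, y = 22.799, so z ≈ 65.902 ≈ 65.9 km.
Check against D (with the unrounded solution): distance 134.69 ≈ 134.69 km. ✓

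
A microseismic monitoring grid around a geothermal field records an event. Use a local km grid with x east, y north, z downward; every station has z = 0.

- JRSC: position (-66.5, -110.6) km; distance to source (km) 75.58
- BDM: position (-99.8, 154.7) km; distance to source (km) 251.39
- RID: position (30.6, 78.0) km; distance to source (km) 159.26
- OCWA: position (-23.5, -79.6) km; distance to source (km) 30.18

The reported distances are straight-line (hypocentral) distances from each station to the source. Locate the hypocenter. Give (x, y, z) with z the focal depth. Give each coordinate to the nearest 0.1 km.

x ≈ -2.8 km, y ≈ -76.2 km, depth ≈ 21.7 km

Each station gives a sphere (x−x_i)² + (y−y_i)² + z² = d_i² (stations at z=0).
Subtracting the JRSC sphere from BDM and RID: z² cancels, leaving linear equations in x and y:
-66.6 x + 530.6 y = -40247.08
194.2 x + 377.2 y = -29285.66
Solving: x ≈ -2.792, y ≈ -76.202 km (keep extra digits for the depth step; rounded: -2.8, -76.2).
Then from the JRSC sphere: z² = 75.58² − (x + 66.5)² − (y + 110.6)² with x = -2.792, y = -76.202, so z ≈ 21.689 ≈ 21.7 km.
Check against OCWA (with the unrounded solution): distance 30.18 ≈ 30.18 km. ✓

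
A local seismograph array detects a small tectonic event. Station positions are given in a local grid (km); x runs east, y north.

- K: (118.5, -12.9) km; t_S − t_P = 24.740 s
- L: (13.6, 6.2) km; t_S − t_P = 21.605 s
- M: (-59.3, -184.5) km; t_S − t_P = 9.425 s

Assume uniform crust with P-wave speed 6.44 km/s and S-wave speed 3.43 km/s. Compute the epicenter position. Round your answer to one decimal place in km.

x ≈ 1.7 km, y ≈ -151.9 km

Distance from S−P lag: d = Δt · v_P v_S / (v_P − v_S) = Δt · (6.44·3.43)/(6.44−3.43) ≈ 7.3386·Δt.
So d_K = 181.56, d_L = 158.55, d_M = 69.17 km.
Circle about each station: (x − 118.5)² + (y + 12.9)² = 181.56²; (x − 13.6)² + (y − 6.2)² = 158.55²; (x + 59.3)² + (y + 184.5)² = 69.17².
Subtracting the K equation from the L and M equations removes the quadratic terms:
-209.8 x + 38.2 y = -6159.33
-355.6 x − 343.2 y = 51527.62
Solving the 2×2 system: x ≈ 1.7, y ≈ -151.9 km.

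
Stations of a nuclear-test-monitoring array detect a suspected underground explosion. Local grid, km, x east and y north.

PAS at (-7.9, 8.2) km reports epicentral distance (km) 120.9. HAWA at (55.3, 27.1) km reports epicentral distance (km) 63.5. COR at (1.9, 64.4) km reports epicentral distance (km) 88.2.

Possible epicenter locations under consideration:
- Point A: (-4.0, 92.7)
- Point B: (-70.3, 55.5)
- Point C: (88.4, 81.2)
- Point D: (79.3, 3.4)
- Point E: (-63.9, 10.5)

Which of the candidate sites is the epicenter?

Point C

For each candidate, compare |candidate − station| to the reported distance:
Point A: residuals PAS 36.3, HAWA 24.9, COR 59.3 → max 59.3 km
Point B: residuals PAS 42.6, HAWA 65.3, COR 15.5 → max 65.3 km
Point C: residuals PAS 0.1, HAWA 0.1, COR 0.1 → max 0.1 km
Point D: residuals PAS 33.6, HAWA 29.8, COR 10.3 → max 33.6 km
Point E: residuals PAS 64.9, HAWA 56.9, COR 3.1 → max 64.9 km
Only Point C has all residuals ≈ 0.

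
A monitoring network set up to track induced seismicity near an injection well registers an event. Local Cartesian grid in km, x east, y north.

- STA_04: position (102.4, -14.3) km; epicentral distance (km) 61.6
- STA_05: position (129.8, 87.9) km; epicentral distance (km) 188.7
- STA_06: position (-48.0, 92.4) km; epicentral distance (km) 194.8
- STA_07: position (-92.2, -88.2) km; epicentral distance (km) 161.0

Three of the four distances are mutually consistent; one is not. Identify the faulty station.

STA_05

Solve using three stations at a time. Using STA_04, STA_06, STA_07 (subtract circle equations pairwise → linear system) gives (x, y) ≈ (67.1, -64.8).
Distances from that point to each station vs reported:
  STA_04: calculated 61.6 vs reported 61.6 → residual 0.0 km
  STA_05: calculated 165.0 vs reported 188.7 → residual 23.7 km
  STA_06: calculated 194.8 vs reported 194.8 → residual 0.0 km
  STA_07: calculated 161.0 vs reported 161.0 → residual 0.0 km
STA_04, STA_06, STA_07 are mutually consistent (residuals ≈ 0); STA_05 is off by 23.7 km.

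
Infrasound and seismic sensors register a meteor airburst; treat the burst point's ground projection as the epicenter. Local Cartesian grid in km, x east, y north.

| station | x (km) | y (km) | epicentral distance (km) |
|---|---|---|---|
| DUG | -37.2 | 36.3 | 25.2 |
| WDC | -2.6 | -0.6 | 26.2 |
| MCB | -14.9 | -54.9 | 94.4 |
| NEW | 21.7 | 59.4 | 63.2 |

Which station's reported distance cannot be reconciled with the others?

MCB

Solve using three stations at a time. Using DUG, WDC, NEW (subtract circle equations pairwise → linear system) gives (x, y) ≈ (-23.5, 15.2).
Distances from that point to each station vs reported:
  DUG: calculated 25.2 vs reported 25.2 → residual 0.0 km
  WDC: calculated 26.2 vs reported 26.2 → residual 0.0 km
  MCB: calculated 70.6 vs reported 94.4 → residual 23.8 km
  NEW: calculated 63.2 vs reported 63.2 → residual 0.0 km
DUG, WDC, NEW are mutually consistent (residuals ≈ 0); MCB is off by 23.8 km.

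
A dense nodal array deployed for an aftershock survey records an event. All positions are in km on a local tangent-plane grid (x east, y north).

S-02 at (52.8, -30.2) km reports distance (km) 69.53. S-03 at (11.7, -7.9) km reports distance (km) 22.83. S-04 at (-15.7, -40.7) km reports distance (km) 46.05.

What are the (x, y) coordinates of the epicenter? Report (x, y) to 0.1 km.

(-7.4, 4.6)

Circle about each station: (x − 52.8)² + (y + 30.2)² = 69.53²; (x − 11.7)² + (y + 7.9)² = 22.83²; (x + 15.7)² + (y + 40.7)² = 46.05².
Subtracting pairs of circle equations eliminates x²+y² and gives linear equations (the radical axes):
-82.2 x + 44.6 y = 812.63
-137.0 x − 21.0 y = 916.92
Solving the 2×2 system: x ≈ -7.4, y ≈ 4.6 km.
Check against S-02 (with the unrounded x, y): √((x − 52.8)²+(y + 30.2)²) = 69.53 ≈ 69.53 km. ✓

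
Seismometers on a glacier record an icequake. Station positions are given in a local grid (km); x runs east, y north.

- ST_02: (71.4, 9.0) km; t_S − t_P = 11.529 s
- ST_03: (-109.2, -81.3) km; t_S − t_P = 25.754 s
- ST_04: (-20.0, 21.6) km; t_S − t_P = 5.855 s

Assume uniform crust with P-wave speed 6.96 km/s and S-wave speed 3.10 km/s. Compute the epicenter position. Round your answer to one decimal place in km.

Distance from S−P lag: d = Δt · v_P v_S / (v_P − v_S) = Δt · (6.96·3.10)/(6.96−3.10) ≈ 5.5896·Δt.
So d_ST_02 = 64.44, d_ST_03 = 143.96, d_ST_04 = 32.73 km.
Circle about each station: (x − 71.4)² + (y − 9.0)² = 64.44²; (x + 109.2)² + (y + 81.3)² = 143.96²; (x + 20.0)² + (y − 21.6)² = 32.73².
Subtracting pairs of circle equations eliminates x²+y² and gives linear equations (the radical axes):
-361.2 x − 180.6 y = -3216.60
-182.8 x + 25.2 y = -1231.14
Solving the 2×2 system: x ≈ 7.2, y ≈ 3.4 km.

x ≈ 7.2 km, y ≈ 3.4 km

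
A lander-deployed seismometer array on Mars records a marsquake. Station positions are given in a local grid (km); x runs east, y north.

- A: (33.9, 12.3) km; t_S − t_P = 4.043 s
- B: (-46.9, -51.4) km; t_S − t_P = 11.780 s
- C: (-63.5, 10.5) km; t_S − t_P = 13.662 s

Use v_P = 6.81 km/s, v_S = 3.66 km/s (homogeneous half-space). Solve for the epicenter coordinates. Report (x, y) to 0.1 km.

40.5 km east, -19.0 km north

Distance from S−P lag: d = Δt · v_P v_S / (v_P − v_S) = Δt · (6.81·3.66)/(6.81−3.66) ≈ 7.9126·Δt.
So d_A = 31.99, d_B = 93.21, d_C = 108.10 km.
Circle about each station: (x − 33.9)² + (y − 12.3)² = 31.99²; (x + 46.9)² + (y + 51.4)² = 93.21²; (x + 63.5)² + (y − 10.5)² = 108.10².
Subtracting pairs of circle equations eliminates x²+y² and gives linear equations (the radical axes):
-161.6 x − 127.4 y = -4123.67
-194.8 x − 3.6 y = -7820.25
Solving the 2×2 system: x ≈ 40.5, y ≈ -19.0 km.
Check against A (with the unrounded x, y): √((x − 33.9)²+(y − 12.3)²) = 31.99 ≈ 31.99 km. ✓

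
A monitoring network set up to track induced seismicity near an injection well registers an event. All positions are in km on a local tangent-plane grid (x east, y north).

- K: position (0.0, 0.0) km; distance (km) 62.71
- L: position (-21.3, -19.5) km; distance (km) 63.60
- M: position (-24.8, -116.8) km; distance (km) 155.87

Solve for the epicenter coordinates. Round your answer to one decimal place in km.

x ≈ -50.7 km, y ≈ 36.9 km

Circle about each station: x² + y² = 62.71²; (x + 21.3)² + (y + 19.5)² = 63.60²; (x + 24.8)² + (y + 116.8)² = 155.87².
Subtracting the K equation from the L and M equations removes the quadratic terms:
-42.6 x − 39.0 y = 721.52
-49.6 x − 233.6 y = -6105.63
Solving the 2×2 system: x ≈ -50.7, y ≈ 36.9 km.
Check against K (with the unrounded x, y): √(x²+y²) = 62.73 ≈ 62.71 km. ✓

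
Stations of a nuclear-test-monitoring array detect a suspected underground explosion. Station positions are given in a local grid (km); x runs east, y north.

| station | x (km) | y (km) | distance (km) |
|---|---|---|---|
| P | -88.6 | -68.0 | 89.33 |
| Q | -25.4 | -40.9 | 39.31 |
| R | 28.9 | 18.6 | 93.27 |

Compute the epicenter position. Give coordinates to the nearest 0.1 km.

Circle about each station: (x + 88.6)² + (y + 68.0)² = 89.33²; (x + 25.4)² + (y + 40.9)² = 39.31²; (x − 28.9)² + (y − 18.6)² = 93.27².
Subtracting the P equation from the Q and R equations removes the quadratic terms:
126.4 x + 54.2 y = -3721.42
235.0 x + 173.2 y = -12012.23
Solving the 2×2 system: x ≈ 0.7, y ≈ -70.3 km.
Check against P (with the unrounded x, y): √((x + 88.6)²+(y + 68.0)²) = 89.34 ≈ 89.33 km. ✓

0.7 km east, -70.3 km north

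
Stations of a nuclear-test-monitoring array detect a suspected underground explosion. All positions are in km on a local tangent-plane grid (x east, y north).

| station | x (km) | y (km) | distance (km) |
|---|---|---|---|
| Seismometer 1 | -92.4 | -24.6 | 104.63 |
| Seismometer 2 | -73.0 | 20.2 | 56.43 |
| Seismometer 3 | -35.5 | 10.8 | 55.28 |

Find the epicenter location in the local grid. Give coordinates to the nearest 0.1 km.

(-39.9, 65.9)

Circle about each station: (x + 92.4)² + (y + 24.6)² = 104.63²; (x + 73.0)² + (y − 20.2)² = 56.43²; (x + 35.5)² + (y − 10.8)² = 55.28².
Subtracting pairs of circle equations eliminates x²+y² and gives linear equations (the radical axes):
38.8 x + 89.6 y = 4357.21
113.8 x + 70.8 y = 125.53
Solving the 2×2 system: x ≈ -39.9, y ≈ 65.9 km.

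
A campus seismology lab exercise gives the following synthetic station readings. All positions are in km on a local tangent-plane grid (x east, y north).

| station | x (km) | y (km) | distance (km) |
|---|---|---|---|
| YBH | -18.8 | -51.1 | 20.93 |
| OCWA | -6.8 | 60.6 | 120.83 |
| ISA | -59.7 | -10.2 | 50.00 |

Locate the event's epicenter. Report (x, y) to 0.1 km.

Circle about each station: (x + 18.8)² + (y + 51.1)² = 20.93²; (x + 6.8)² + (y − 60.6)² = 120.83²; (x + 59.7)² + (y + 10.2)² = 50.00².
Subtracting the YBH equation from the OCWA and ISA equations removes the quadratic terms:
24.0 x + 223.4 y = -13407.87
-81.8 x + 81.8 y = -1358.46
Solving the 2×2 system: x ≈ -39.2, y ≈ -55.8 km.

(-39.2, -55.8)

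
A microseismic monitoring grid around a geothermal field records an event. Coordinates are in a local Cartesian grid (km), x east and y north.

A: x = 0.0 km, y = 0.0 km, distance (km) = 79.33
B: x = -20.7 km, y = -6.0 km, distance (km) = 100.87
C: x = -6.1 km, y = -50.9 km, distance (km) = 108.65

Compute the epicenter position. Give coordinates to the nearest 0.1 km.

x ≈ 77.0 km, y ≈ 19.1 km

Circle about each station: x² + y² = 79.33²; (x + 20.7)² + (y + 6.0)² = 100.87²; (x + 6.1)² + (y + 50.9)² = 108.65².
Subtracting pairs of circle equations eliminates x²+y² and gives linear equations (the radical axes):
-41.4 x − 12.0 y = -3417.02
-12.2 x − 101.8 y = -2883.55
Solving the 2×2 system: x ≈ 77.0, y ≈ 19.1 km.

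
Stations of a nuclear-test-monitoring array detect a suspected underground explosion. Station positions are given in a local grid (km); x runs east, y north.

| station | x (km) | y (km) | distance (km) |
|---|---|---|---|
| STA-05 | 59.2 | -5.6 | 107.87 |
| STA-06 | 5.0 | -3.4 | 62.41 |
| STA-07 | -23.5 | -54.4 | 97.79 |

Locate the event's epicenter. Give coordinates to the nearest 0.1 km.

Circle about each station: (x − 59.2)² + (y + 5.6)² = 107.87²; (x − 5.0)² + (y + 3.4)² = 62.41²; (x + 23.5)² + (y + 54.4)² = 97.79².
Subtracting the STA-05 equation from the STA-06 and STA-07 equations removes the quadratic terms:
-108.4 x + 4.4 y = 4241.49
-165.4 x − 97.6 y = 2048.66
Solving the 2×2 system: x ≈ -37.4, y ≈ 42.4 km.
Check against STA-05 (with the unrounded x, y): √((x − 59.2)²+(y + 5.6)²) = 107.88 ≈ 107.87 km. ✓

x ≈ -37.4 km, y ≈ 42.4 km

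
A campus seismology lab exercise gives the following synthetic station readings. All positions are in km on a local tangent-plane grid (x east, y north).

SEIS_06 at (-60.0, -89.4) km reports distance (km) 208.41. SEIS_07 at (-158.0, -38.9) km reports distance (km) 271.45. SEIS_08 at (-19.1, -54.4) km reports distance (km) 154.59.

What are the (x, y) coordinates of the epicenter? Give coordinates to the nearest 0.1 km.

(100.7, 43.3)

Circle about each station: (x + 60.0)² + (y + 89.4)² = 208.41²; (x + 158.0)² + (y + 38.9)² = 271.45²; (x + 19.1)² + (y + 54.4)² = 154.59².
Subtracting the SEIS_06 equation from the SEIS_07 and SEIS_08 equations removes the quadratic terms:
-196.0 x + 101.0 y = -15365.52
81.8 x + 70.0 y = 11268.47
Solving the 2×2 system: x ≈ 100.7, y ≈ 43.3 km.
Check against SEIS_06 (with the unrounded x, y): √((x + 60.0)²+(y + 89.4)²) = 208.41 ≈ 208.41 km. ✓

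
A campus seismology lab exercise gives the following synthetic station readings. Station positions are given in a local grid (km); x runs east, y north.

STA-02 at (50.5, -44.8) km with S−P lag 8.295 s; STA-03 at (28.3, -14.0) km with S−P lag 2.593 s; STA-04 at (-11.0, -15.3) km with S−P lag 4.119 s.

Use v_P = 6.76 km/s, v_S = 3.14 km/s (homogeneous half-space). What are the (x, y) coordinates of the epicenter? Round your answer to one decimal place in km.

(13.1, -13.7)

Distance from S−P lag: d = Δt · v_P v_S / (v_P − v_S) = Δt · (6.76·3.14)/(6.76−3.14) ≈ 5.8636·Δt.
So d_STA-02 = 48.64, d_STA-03 = 15.20, d_STA-04 = 24.15 km.
Circle about each station: (x − 50.5)² + (y + 44.8)² = 48.64²; (x − 28.3)² + (y + 14.0)² = 15.20²; (x + 11.0)² + (y + 15.3)² = 24.15².
Subtracting pairs of circle equations eliminates x²+y² and gives linear equations (the radical axes):
-44.4 x + 61.6 y = -1425.59
-123.0 x + 59.0 y = -2419.57
Solving the 2×2 system: x ≈ 13.1, y ≈ -13.7 km.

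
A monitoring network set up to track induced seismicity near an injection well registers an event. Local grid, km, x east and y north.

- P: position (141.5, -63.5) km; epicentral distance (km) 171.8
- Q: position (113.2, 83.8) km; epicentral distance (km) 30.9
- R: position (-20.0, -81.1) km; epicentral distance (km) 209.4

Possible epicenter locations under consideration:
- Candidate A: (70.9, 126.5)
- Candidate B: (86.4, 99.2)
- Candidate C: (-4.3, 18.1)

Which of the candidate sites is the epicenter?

For each candidate, compare |candidate − station| to the reported distance:
Candidate A: residuals P 30.9, Q 29.2, R 17.2 → max 30.9 km
Candidate B: residuals P 0.0, Q 0.0, R 0.0 → max 0.0 km
Candidate C: residuals P 4.7, Q 103.7, R 109.0 → max 109.0 km
Only Candidate B has all residuals ≈ 0.

Candidate B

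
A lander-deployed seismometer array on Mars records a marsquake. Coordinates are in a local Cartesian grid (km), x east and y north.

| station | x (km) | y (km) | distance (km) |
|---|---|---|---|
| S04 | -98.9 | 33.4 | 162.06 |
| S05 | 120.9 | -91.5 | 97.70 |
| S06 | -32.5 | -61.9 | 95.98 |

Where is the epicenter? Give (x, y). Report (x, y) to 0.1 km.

Circle about each station: (x + 98.9)² + (y − 33.4)² = 162.06²; (x − 120.9)² + (y + 91.5)² = 97.70²; (x + 32.5)² + (y + 61.9)² = 95.98².
Subtracting the S04 equation from the S05 and S06 equations removes the quadratic terms:
439.6 x − 249.8 y = 28810.44
132.8 x − 190.6 y = 11042.37
Solving the 2×2 system: x ≈ 54.0, y ≈ -20.3 km.
Check against S04 (with the unrounded x, y): √((x + 98.9)²+(y − 33.4)²) = 162.06 ≈ 162.06 km. ✓

(54.0, -20.3)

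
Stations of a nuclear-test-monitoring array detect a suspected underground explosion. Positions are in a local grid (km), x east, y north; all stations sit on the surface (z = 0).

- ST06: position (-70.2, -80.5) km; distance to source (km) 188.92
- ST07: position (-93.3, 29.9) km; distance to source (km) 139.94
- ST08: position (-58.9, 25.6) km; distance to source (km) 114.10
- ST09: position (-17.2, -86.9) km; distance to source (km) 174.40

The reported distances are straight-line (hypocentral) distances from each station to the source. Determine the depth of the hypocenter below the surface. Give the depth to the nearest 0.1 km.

Each station gives a sphere (x−x_i)² + (y−y_i)² + z² = d_i² (stations at z=0).
Subtracting the ST06 sphere from ST07 and ST08: z² cancels, leaving linear equations in x and y:
-46.2 x + 220.8 y = 14298.17
22.6 x + 212.2 y = 15388.24
Solving: x ≈ 24.581, y ≈ 69.900 km (keep extra digits for the depth step; rounded: 24.6, 69.9).
Then from the ST06 sphere: z² = 188.92² − (x + 70.2)² − (y + 80.5)² with x = 24.581, y = 69.900, so z ≈ 63.931 ≈ 63.9 km.

63.9 km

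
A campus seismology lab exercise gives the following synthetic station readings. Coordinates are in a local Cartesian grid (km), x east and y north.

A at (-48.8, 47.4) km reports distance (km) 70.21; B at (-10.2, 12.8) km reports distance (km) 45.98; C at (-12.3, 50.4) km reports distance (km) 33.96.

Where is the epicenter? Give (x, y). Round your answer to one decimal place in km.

Circle about each station: (x + 48.8)² + (y − 47.4)² = 70.21²; (x + 10.2)² + (y − 12.8)² = 45.98²; (x + 12.3)² + (y − 50.4)² = 33.96².
Subtracting pairs of circle equations eliminates x²+y² and gives linear equations (the radical axes):
77.2 x − 69.2 y = -1545.04
73.0 x + 6.0 y = 1839.41
Solving the 2×2 system: x ≈ 21.4, y ≈ 46.2 km.
Check against A (with the unrounded x, y): √((x + 48.8)²+(y − 47.4)²) = 70.21 ≈ 70.21 km. ✓

21.4 km east, 46.2 km north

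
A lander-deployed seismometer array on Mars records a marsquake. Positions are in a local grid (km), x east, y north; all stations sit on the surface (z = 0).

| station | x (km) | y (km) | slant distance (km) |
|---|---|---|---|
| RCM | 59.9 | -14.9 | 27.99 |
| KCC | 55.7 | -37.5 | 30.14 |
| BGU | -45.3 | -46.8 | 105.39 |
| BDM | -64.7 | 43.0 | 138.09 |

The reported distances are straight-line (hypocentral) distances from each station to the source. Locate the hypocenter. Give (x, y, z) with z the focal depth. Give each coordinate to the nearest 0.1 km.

(53.9, -22.7, 26.2)

Each station gives a sphere (x−x_i)² + (y−y_i)² + z² = d_i² (stations at z=0).
Subtracting the RCM sphere from KCC and BGU: z² cancels, leaving linear equations in x and y:
-8.4 x − 45.2 y = 573.74
-210.4 x − 63.8 y = -9891.30
Solving: x ≈ 53.898, y ≈ -22.710 km (keep extra digits for the depth step; rounded: 53.9, -22.7).
Then from the RCM sphere: z² = 27.99² − (x − 59.9)² − (y + 14.9)² with x = 53.898, y = -22.710, so z ≈ 26.200 ≈ 26.2 km.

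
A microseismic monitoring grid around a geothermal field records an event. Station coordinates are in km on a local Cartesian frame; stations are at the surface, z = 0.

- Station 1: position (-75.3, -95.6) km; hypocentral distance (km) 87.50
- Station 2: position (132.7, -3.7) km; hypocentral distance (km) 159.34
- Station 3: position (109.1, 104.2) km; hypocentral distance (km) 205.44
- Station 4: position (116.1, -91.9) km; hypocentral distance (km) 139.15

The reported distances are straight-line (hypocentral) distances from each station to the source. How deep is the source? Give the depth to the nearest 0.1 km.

Each station gives a sphere (x−x_i)² + (y−y_i)² + z² = d_i² (stations at z=0).
Subtracting the Station 1 sphere from Station 2 and Station 3: z² cancels, leaving linear equations in x and y:
416.0 x + 183.8 y = -14919.46
368.8 x + 399.6 y = -26598.34
Solving: x ≈ -10.900, y ≈ -56.503 km (keep extra digits for the depth step; rounded: -10.9, -56.5).
Then from the Station 1 sphere: z² = 87.50² − (x + 75.3)² − (y + 95.6)² with x = -10.900, y = -56.503, so z ≈ 44.501 ≈ 44.5 km.

depth ≈ 44.5 km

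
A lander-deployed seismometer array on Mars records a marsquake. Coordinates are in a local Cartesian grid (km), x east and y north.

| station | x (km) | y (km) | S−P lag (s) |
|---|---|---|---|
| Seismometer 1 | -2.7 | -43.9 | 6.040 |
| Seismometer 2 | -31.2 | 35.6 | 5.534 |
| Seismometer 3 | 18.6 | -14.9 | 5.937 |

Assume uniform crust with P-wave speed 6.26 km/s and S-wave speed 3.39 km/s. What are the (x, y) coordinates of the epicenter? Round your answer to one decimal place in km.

Distance from S−P lag: d = Δt · v_P v_S / (v_P − v_S) = Δt · (6.26·3.39)/(6.26−3.39) ≈ 7.3942·Δt.
So d_Seismometer 1 = 44.66, d_Seismometer 2 = 40.92, d_Seismometer 3 = 43.90 km.
Circle about each station: (x + 2.7)² + (y + 43.9)² = 44.66²; (x + 31.2)² + (y − 35.6)² = 40.92²; (x − 18.6)² + (y + 14.9)² = 43.90².
Subtracting pairs of circle equations eliminates x²+y² and gives linear equations (the radical axes):
-57.0 x + 159.0 y = 626.37
42.6 x + 58.0 y = -1299.22
Solving the 2×2 system: x ≈ -24.1, y ≈ -4.7 km.

(-24.1, -4.7)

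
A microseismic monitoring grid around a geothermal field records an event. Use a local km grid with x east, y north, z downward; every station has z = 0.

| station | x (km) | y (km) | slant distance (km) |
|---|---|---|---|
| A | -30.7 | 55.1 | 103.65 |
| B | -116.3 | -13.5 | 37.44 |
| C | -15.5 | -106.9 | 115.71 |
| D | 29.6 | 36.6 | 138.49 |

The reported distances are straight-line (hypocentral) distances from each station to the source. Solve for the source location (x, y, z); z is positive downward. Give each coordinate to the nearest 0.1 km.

Each station gives a sphere (x−x_i)² + (y−y_i)² + z² = d_i² (stations at z=0).
Subtracting the A sphere from B and C: z² cancels, leaving linear equations in x and y:
-171.2 x − 137.2 y = 19071.01
30.4 x − 324.0 y = 5043.88
Solving: x ≈ -92.002, y ≈ -24.200 km (keep extra digits for the depth step; rounded: -92.0, -24.2).
Then from the A sphere: z² = 103.65² − (x + 30.7)² − (y − 55.1)² with x = -92.002, y = -24.200, so z ≈ 26.399 ≈ 26.4 km.
Check against D (with the unrounded solution): distance 138.49 ≈ 138.49 km. ✓

x ≈ -92.0 km, y ≈ -24.2 km, depth ≈ 26.4 km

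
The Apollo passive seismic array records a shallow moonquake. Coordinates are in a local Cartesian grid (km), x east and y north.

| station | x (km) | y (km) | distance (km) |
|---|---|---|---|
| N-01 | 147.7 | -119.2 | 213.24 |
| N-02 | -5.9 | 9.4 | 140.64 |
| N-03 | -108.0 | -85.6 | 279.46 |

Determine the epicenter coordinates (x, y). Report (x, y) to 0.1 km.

x ≈ 109.0 km, y ≈ 90.5 km

Circle about each station: (x − 147.7)² + (y + 119.2)² = 213.24²; (x + 5.9)² + (y − 9.4)² = 140.64²; (x + 108.0)² + (y + 85.6)² = 279.46².
Subtracting the N-01 equation from the N-02 and N-03 equations removes the quadratic terms:
-307.2 x + 257.2 y = -10209.07
-511.4 x + 67.2 y = -49659.16
Solving the 2×2 system: x ≈ 109.0, y ≈ 90.5 km.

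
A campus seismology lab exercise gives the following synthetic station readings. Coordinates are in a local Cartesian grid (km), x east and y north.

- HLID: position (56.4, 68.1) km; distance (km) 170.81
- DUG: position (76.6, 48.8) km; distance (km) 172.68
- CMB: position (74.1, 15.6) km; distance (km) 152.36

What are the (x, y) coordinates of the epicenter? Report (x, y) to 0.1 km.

Circle about each station: (x − 56.4)² + (y − 68.1)² = 170.81²; (x − 76.6)² + (y − 48.8)² = 172.68²; (x − 74.1)² + (y − 15.6)² = 152.36².
Subtracting pairs of circle equations eliminates x²+y² and gives linear equations (the radical axes):
40.4 x − 38.6 y = -211.90
35.4 x − 105.0 y = 3878.09
Solving the 2×2 system: x ≈ -59.8, y ≈ -57.1 km.

(-59.8, -57.1)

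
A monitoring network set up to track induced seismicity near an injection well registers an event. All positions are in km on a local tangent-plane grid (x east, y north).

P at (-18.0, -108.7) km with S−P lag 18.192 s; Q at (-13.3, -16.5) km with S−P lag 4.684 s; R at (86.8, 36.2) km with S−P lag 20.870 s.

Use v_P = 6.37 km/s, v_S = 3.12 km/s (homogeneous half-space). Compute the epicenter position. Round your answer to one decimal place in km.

(-35.9, 1.1)

Distance from S−P lag: d = Δt · v_P v_S / (v_P − v_S) = Δt · (6.37·3.12)/(6.37−3.12) ≈ 6.1152·Δt.
So d_P = 111.25, d_Q = 28.64, d_R = 127.62 km.
Circle about each station: (x + 18.0)² + (y + 108.7)² = 111.25²; (x + 13.3)² + (y + 16.5)² = 28.64²; (x − 86.8)² + (y − 36.2)² = 127.62².
Subtracting the P equation from the Q and R equations removes the quadratic terms:
9.4 x + 184.4 y = -134.24
209.6 x + 289.8 y = -7205.31
Solving the 2×2 system: x ≈ -35.9, y ≈ 1.1 km.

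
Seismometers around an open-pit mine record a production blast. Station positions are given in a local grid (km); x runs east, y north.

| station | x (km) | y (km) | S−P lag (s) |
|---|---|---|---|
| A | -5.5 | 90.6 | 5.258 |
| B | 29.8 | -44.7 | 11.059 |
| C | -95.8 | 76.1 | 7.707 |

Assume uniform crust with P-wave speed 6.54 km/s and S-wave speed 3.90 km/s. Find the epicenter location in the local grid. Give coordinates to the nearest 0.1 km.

Distance from S−P lag: d = Δt · v_P v_S / (v_P − v_S) = Δt · (6.54·3.90)/(6.54−3.90) ≈ 9.6614·Δt.
So d_A = 50.80, d_B = 106.85, d_C = 74.46 km.
Circle about each station: (x + 5.5)² + (y − 90.6)² = 50.80²; (x − 29.8)² + (y + 44.7)² = 106.85²; (x + 95.8)² + (y − 76.1)² = 74.46².
Subtracting the A equation from the B and C equations removes the quadratic terms:
70.6 x − 270.6 y = -14188.76
-180.6 x − 29.0 y = 3766.59
Solving the 2×2 system: x ≈ -28.1, y ≈ 45.1 km.

-28.1 km east, 45.1 km north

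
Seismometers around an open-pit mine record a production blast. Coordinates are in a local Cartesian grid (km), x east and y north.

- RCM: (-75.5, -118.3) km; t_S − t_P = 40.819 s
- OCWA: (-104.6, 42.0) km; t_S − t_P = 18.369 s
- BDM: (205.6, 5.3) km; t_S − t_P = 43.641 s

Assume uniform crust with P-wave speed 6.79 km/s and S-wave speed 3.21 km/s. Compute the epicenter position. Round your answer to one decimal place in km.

Distance from S−P lag: d = Δt · v_P v_S / (v_P − v_S) = Δt · (6.79·3.21)/(6.79−3.21) ≈ 6.0882·Δt.
So d_RCM = 248.52, d_OCWA = 111.83, d_BDM = 265.70 km.
Circle about each station: (x + 75.5)² + (y + 118.3)² = 248.52²; (x + 104.6)² + (y − 42.0)² = 111.83²; (x − 205.6)² + (y − 5.3)² = 265.70².
Subtracting the RCM equation from the OCWA and BDM equations removes the quadratic terms:
-58.2 x + 320.6 y = 42266.26
562.2 x + 247.2 y = 13770.01
Solving the 2×2 system: x ≈ -31.0, y ≈ 126.2 km.

(-31.0, 126.2)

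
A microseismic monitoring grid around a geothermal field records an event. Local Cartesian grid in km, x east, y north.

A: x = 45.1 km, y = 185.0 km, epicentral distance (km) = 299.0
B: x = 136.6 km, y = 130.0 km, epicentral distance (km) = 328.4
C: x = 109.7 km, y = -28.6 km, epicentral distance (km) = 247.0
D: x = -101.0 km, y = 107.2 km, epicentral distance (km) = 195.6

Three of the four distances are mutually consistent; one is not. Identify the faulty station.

D

Solve using three stations at a time. Using A, B, C (subtract circle equations pairwise → linear system) gives (x, y) ≈ (-136.4, -52.9).
Distances from that point to each station vs reported:
  A: calculated 299.3 vs reported 299.0 → residual 0.3 km
  B: calculated 328.7 vs reported 328.4 → residual 0.3 km
  C: calculated 247.3 vs reported 247.0 → residual 0.3 km
  D: calculated 164.0 vs reported 195.6 → residual 31.6 km
A, B, C are mutually consistent (residuals ≈ 0); D is off by 31.6 km.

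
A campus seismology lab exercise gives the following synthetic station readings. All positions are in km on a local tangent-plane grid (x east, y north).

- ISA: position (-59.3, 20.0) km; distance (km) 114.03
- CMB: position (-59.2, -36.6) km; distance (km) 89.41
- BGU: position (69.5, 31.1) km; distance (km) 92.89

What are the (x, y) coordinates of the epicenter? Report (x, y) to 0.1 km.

28.8 km east, -52.4 km north

Circle about each station: (x + 59.3)² + (y − 20.0)² = 114.03²; (x + 59.2)² + (y + 36.6)² = 89.41²; (x − 69.5)² + (y − 31.1)² = 92.89².
Subtracting pairs of circle equations eliminates x²+y² and gives linear equations (the radical axes):
0.2 x − 113.2 y = 5936.40
257.6 x + 22.2 y = 6255.26
Solving the 2×2 system: x ≈ 28.8, y ≈ -52.4 km.
Check against ISA (with the unrounded x, y): √((x + 59.3)²+(y − 20.0)²) = 114.02 ≈ 114.03 km. ✓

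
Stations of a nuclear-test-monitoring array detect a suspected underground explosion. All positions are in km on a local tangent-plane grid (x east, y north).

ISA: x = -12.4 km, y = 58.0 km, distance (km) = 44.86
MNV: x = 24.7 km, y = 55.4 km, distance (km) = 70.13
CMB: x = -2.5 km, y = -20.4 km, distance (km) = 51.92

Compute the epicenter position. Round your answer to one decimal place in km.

(-35.6, 19.6)

Circle about each station: (x + 12.4)² + (y − 58.0)² = 44.86²; (x − 24.7)² + (y − 55.4)² = 70.13²; (x + 2.5)² + (y + 20.4)² = 51.92².
Subtracting pairs of circle equations eliminates x²+y² and gives linear equations (the radical axes):
74.2 x − 5.2 y = -2744.31
19.8 x − 156.8 y = -3778.62
Solving the 2×2 system: x ≈ -35.6, y ≈ 19.6 km.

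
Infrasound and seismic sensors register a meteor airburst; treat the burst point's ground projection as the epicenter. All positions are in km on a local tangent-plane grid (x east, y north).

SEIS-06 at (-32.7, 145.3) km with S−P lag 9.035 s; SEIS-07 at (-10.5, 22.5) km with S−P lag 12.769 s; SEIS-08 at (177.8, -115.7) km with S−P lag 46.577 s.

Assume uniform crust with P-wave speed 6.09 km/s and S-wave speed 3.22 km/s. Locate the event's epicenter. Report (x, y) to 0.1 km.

x ≈ -63.5 km, y ≈ 91.8 km

Distance from S−P lag: d = Δt · v_P v_S / (v_P − v_S) = Δt · (6.09·3.22)/(6.09−3.22) ≈ 6.8327·Δt.
So d_SEIS-06 = 61.73, d_SEIS-07 = 87.25, d_SEIS-08 = 318.25 km.
Circle about each station: (x + 32.7)² + (y − 145.3)² = 61.73²; (x + 10.5)² + (y − 22.5)² = 87.25²; (x − 177.8)² + (y + 115.7)² = 318.25².
Subtracting the SEIS-06 equation from the SEIS-07 and SEIS-08 equations removes the quadratic terms:
44.4 x − 245.6 y = -25366.85
421.0 x − 522.0 y = -74654.52
Solving the 2×2 system: x ≈ -63.5, y ≈ 91.8 km.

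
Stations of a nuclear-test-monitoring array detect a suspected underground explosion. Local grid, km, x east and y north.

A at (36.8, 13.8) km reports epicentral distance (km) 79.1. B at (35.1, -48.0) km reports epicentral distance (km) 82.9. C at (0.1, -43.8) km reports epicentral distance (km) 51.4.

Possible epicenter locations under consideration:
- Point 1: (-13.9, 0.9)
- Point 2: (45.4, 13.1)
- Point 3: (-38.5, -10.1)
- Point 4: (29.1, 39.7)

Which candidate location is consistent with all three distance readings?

For each candidate, compare |candidate − station| to the reported distance:
Point 1: residuals A 26.8, B 13.7, C 4.6 → max 26.8 km
Point 2: residuals A 70.5, B 20.9, C 21.3 → max 70.5 km
Point 3: residuals A 0.1, B 0.1, C 0.2 → max 0.2 km
Point 4: residuals A 52.1, B 5.0, C 37.0 → max 52.1 km
Only Point 3 has all residuals ≈ 0.

Point 3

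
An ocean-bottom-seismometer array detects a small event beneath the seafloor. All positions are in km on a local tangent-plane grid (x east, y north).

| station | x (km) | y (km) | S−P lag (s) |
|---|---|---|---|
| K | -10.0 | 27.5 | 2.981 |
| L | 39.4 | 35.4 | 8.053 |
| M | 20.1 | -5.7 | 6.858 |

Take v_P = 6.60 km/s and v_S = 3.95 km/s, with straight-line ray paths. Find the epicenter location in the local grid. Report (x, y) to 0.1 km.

-39.3 km east, 26.3 km north

Distance from S−P lag: d = Δt · v_P v_S / (v_P − v_S) = Δt · (6.60·3.95)/(6.60−3.95) ≈ 9.8377·Δt.
So d_K = 29.33, d_L = 79.22, d_M = 67.47 km.
Circle about each station: (x + 10.0)² + (y − 27.5)² = 29.33²; (x − 39.4)² + (y − 35.4)² = 79.22²; (x − 20.1)² + (y + 5.7)² = 67.47².
Subtracting pairs of circle equations eliminates x²+y² and gives linear equations (the radical axes):
98.8 x + 15.8 y = -3466.29
60.2 x − 66.4 y = -4111.70
Solving the 2×2 system: x ≈ -39.3, y ≈ 26.3 km.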